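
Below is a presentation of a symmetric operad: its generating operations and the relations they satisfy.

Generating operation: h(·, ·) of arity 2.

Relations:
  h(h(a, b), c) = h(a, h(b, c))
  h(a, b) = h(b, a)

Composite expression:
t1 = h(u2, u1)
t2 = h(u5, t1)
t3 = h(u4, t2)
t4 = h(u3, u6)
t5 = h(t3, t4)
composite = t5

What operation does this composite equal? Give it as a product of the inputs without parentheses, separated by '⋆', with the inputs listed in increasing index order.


u1 ⋆ u2 ⋆ u3 ⋆ u4 ⋆ u5 ⋆ u6

Both nesting and order wash out for h; what remains is which u's occur.
h(u2, u1) unparenthesizes to u2 ⋆ u1
h(u5, h(u2, u1)) unparenthesizes to u5 ⋆ u2 ⋆ u1
h(u4, h(u5, h(u2, u1))) unparenthesizes to u4 ⋆ u5 ⋆ u2 ⋆ u1
h(u3, u6) unparenthesizes to u3 ⋆ u6
h(h(u4, h(u5, h(u2, u1))), h(u3, u6)) unparenthesizes to u4 ⋆ u5 ⋆ u2 ⋆ u1 ⋆ u3 ⋆ u6
commutativity sorts the factors: u1 ⋆ u2 ⋆ u3 ⋆ u4 ⋆ u5 ⋆ u6


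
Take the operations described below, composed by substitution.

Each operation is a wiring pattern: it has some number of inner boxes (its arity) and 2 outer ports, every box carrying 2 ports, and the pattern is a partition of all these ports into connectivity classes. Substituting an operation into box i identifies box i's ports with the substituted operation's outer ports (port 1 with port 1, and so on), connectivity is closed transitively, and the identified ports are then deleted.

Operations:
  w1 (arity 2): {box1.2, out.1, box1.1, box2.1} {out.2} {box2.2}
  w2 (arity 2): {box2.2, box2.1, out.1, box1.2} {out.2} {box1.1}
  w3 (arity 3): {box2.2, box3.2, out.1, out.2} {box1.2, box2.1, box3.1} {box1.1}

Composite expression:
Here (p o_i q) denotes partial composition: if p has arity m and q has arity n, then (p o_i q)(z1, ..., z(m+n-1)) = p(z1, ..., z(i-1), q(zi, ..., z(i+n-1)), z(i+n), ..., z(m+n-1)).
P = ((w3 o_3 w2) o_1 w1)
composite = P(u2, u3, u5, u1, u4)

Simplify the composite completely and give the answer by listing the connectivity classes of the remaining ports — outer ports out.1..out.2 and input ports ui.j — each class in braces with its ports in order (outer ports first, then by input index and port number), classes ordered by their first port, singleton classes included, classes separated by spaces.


{out.1, out.2, u5.2} {u1.1} {u1.2, u4.1, u4.2, u5.1} {u2.1, u2.2, u3.1} {u3.2}

After gluing at w3, chains via deleted ports link the u-ports.
after w1, the pattern on (u2, u3) reads {out.1, u2.1, u2.2, u3.1} {out.2} {u3.2} (out.j = its outer ports)
after w2, the pattern on (u1, u4) reads {out.1, u1.2, u4.1, u4.2} {out.2} {u1.1} (out.j = its outer ports)
after w3, the pattern on (u2, u3, u5, u1, u4) reads {out.1, out.2, u5.2} {u1.1} {u1.2, u4.1, u4.2, u5.1} {u2.1, u2.2, u3.1} {u3.2} (out.j = its outer ports)


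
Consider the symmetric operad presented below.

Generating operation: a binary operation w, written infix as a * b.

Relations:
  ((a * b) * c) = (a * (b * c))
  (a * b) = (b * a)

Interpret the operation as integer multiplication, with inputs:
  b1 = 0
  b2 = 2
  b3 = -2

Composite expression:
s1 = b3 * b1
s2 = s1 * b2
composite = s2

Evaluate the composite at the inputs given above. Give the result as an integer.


0


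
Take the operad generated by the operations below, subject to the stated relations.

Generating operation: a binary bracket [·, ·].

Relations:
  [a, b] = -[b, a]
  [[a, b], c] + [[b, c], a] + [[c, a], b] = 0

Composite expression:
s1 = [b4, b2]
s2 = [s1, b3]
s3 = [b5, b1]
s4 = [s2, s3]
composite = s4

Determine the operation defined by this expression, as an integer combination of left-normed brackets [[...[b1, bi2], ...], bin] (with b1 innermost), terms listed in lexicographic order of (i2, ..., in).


-[[[[b1, b5], b2], b4], b3] + [[[[b1, b5], b3], b2], b4] - [[[[b1, b5], b3], b4], b2] + [[[[b1, b5], b4], b2], b3]

In the tensor algebra, words opening b1 carry the b1-anchored form.
Composite bracket: [[[b4, b2], b3], [b5, b1]]
Full expansion: 16 signed words from ab - ba (2^4 = 16).
Keep just the words that open with b1:
  from b1b5b2b4b3, sign -1: term -[[[[b1, b5], b2], b4], b3]
  from b1b5b3b2b4, sign +1: term +[[[[b1, b5], b3], b2], b4]
  from b1b5b3b4b2, sign -1: term -[[[[b1, b5], b3], b4], b2]
  from b1b5b4b2b3, sign +1: term +[[[[b1, b5], b4], b2], b3]


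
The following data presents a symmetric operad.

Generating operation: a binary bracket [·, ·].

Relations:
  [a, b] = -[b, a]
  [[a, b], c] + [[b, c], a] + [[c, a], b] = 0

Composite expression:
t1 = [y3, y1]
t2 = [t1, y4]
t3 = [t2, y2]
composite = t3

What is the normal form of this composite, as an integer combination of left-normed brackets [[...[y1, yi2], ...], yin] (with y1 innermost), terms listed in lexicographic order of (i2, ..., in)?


-[[[y1, y3], y4], y2]


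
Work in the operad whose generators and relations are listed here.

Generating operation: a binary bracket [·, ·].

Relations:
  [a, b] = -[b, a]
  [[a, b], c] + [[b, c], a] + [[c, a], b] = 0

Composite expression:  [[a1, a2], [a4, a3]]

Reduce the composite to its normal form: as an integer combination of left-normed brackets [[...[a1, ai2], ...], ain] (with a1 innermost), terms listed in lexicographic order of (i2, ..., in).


Left-normed coefficients sit on the a1-initial expansion words.
Composite bracket: [[a1, a2], [a4, a3]]
The bracket unfolds into 8 signed words via [a, b] = ab - ba (2^3 = 8).
The a1-initial words carry the normal form:
  a1a2a3a4 appears with sign -1, giving the term -[[[a1, a2], a3], a4]
  a1a2a4a3 appears with sign +1, giving the term +[[[a1, a2], a4], a3]

-[[[a1, a2], a3], a4] + [[[a1, a2], a4], a3]


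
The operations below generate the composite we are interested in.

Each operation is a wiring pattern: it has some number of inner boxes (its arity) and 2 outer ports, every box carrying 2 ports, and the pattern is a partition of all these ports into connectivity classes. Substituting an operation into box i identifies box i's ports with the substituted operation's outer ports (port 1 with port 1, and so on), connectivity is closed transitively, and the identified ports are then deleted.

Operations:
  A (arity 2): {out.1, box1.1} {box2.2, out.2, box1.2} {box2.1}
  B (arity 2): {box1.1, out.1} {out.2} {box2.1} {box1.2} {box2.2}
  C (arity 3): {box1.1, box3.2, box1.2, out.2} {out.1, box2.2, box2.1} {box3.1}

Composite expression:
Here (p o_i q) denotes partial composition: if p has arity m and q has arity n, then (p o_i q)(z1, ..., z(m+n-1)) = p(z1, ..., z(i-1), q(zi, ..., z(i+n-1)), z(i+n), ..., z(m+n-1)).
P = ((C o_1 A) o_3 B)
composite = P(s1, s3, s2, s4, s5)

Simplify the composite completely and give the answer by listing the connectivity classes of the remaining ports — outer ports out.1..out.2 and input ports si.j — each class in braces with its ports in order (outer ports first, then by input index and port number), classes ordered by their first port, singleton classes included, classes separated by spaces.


After gluing at C, chains via deleted ports link the s-ports.
A over (s1, s3) gives {out.1, s1.1} {out.2, s1.2, s3.2} {s3.1}, out.j being that stage's outer ports
B over (s2, s4) gives {out.1, s2.1} {out.2} {s2.2} {s4.1} {s4.2}, out.j being that stage's outer ports
C over (s1, s3, s2, s4, s5) gives {out.1, s2.1} {out.2, s1.1, s1.2, s3.2, s5.2} {s2.2} {s3.1} {s4.1} {s4.2} {s5.1}, out.j being that stage's outer ports

{out.1, s2.1} {out.2, s1.1, s1.2, s3.2, s5.2} {s2.2} {s3.1} {s4.1} {s4.2} {s5.1}


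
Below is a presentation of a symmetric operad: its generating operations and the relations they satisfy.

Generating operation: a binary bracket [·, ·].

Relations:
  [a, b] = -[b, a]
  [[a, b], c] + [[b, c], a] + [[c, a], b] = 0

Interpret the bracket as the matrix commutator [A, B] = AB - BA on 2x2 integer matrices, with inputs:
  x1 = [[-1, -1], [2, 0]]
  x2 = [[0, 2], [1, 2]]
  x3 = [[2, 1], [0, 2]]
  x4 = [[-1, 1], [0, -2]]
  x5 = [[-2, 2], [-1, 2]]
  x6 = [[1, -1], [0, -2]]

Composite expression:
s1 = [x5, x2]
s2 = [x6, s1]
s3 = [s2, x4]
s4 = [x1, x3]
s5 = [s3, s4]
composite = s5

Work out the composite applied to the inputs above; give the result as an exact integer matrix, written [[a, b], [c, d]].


[[-18, -68], [72, 18]]

[x5, x2] = [[4, -4], [6, -4]]
[x6, [x5, x2]] = [[-6, -4], [-18, 6]]
[[x6, [x5, x2]], x4] = [[18, -8], [-18, -18]]
[x1, x3] = [[-2, -1], [0, 2]]
[[[x6, [x5, x2]], x4], [x1, x3]] = [[-18, -68], [72, 18]]


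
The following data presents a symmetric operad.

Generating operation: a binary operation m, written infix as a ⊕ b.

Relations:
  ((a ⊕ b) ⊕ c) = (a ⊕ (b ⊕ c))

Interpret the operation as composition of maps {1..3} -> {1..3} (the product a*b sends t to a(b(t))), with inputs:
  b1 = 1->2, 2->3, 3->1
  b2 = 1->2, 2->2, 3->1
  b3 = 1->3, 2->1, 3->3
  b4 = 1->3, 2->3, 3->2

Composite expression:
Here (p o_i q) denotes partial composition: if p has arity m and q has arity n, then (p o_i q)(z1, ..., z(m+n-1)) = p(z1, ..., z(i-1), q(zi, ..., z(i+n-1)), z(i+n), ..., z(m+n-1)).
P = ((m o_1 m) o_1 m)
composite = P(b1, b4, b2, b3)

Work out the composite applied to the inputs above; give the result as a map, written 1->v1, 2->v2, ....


(b1 ⊕ b4) = 1->1, 2->1, 3->3
((b1 ⊕ b4) ⊕ b2) = 1->1, 2->1, 3->1
(((b1 ⊕ b4) ⊕ b2) ⊕ b3) = 1->1, 2->1, 3->1

1->1, 2->1, 3->1


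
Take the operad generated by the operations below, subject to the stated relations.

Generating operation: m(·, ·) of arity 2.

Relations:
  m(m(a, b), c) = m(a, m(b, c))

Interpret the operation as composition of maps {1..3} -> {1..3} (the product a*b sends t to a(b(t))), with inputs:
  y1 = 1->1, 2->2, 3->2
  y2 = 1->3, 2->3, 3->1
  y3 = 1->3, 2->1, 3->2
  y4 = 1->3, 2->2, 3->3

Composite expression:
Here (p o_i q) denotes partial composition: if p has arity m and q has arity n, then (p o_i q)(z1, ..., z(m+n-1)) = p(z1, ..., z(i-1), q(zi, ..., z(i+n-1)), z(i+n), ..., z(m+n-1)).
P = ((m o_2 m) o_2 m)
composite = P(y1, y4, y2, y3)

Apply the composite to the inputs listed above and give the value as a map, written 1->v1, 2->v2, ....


m(y4, y2) = 1->3, 2->3, 3->3
m(m(y4, y2), y3) = 1->3, 2->3, 3->3
m(y1, m(m(y4, y2), y3)) = 1->2, 2->2, 3->2

1->2, 2->2, 3->2


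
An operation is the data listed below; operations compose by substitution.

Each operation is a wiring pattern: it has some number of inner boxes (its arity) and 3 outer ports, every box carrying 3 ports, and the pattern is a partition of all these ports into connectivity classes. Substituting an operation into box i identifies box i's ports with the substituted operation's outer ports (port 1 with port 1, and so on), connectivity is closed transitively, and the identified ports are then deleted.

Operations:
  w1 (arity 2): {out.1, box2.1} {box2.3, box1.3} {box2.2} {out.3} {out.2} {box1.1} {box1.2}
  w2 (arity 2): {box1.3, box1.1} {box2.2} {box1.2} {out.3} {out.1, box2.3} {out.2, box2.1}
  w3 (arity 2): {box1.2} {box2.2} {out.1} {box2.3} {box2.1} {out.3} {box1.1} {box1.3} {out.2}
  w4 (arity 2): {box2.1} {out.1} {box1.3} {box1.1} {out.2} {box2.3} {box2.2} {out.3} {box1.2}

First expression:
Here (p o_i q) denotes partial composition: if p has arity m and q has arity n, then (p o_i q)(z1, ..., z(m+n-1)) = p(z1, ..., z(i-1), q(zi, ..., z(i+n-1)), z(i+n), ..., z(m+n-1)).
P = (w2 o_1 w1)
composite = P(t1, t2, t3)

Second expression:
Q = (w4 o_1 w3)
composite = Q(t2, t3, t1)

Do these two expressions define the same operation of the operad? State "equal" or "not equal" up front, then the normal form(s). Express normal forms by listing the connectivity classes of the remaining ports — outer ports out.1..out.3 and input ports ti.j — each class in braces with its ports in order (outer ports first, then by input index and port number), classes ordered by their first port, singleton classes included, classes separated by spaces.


not equal; the first gives {out.1, t3.3} {out.2, t3.1} {out.3} {t1.1} {t1.2} {t1.3, t2.3} {t2.1} {t2.2} {t3.2} and the second {out.1} {out.2} {out.3} {t1.1} {t1.2} {t1.3} {t2.1} {t2.2} {t2.3} {t3.1} {t3.2} {t3.3}

Reducing the first expression gives {out.1, t3.3} {out.2, t3.1} {out.3} {t1.1} {t1.2} {t1.3, t2.3} {t2.1} {t2.2} {t3.2}
Reducing the second expression gives {out.1} {out.2} {out.3} {t1.1} {t1.2} {t1.3} {t2.1} {t2.2} {t2.3} {t3.1} {t3.2} {t3.3}
Distinct normal forms: not equal.


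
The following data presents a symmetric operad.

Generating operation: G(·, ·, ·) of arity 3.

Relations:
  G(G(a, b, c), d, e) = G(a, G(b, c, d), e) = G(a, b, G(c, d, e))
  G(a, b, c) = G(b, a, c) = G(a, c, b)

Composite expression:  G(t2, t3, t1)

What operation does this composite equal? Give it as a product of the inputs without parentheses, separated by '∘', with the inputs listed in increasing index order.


Shape and order are irrelevant to G; the t-input set decides.
G(t2, t3, t1) flattens to t2 ∘ t3 ∘ t1
putting the inputs in ascending order: t1 ∘ t2 ∘ t3

t1 ∘ t2 ∘ t3


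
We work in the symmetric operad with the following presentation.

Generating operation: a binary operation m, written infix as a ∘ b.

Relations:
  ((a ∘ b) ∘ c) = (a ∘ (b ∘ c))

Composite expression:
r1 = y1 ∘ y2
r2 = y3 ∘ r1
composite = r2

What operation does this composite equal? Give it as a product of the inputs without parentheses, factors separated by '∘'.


Key point: m is associative — brackets drop, the y-order remains.
(y1 ∘ y2) flattens to y1 ∘ y2
(y3 ∘ (y1 ∘ y2)) flattens to y3 ∘ y1 ∘ y2

y3 ∘ y1 ∘ y2


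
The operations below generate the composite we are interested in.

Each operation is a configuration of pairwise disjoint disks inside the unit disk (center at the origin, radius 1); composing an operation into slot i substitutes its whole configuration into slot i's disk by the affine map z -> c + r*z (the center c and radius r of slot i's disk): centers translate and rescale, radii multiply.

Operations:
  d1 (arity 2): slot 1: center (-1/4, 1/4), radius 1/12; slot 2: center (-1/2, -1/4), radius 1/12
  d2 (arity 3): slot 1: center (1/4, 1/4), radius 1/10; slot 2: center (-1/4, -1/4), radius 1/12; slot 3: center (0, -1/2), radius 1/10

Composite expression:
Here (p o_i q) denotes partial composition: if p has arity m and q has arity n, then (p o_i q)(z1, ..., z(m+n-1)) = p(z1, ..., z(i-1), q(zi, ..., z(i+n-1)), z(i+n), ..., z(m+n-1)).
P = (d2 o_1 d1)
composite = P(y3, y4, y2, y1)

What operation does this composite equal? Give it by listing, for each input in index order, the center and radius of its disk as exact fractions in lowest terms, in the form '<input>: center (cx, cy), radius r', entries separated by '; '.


y1: center (0, -1/2), radius 1/10; y2: center (-1/4, -1/4), radius 1/12; y3: center (9/40, 11/40), radius 1/120; y4: center (1/5, 9/40), radius 1/120

Only the slot chain above each y matters under d2; compose those maps.
y3 passes through 2 substitutions, ending at center (9/40, 11/40), radius 1/120
y4 passes through 2 substitutions, ending at center (1/5, 9/40), radius 1/120
y2 passes through 1 substitution, ending at center (-1/4, -1/4), radius 1/12
y1 passes through 1 substitution, ending at center (0, -1/2), radius 1/10


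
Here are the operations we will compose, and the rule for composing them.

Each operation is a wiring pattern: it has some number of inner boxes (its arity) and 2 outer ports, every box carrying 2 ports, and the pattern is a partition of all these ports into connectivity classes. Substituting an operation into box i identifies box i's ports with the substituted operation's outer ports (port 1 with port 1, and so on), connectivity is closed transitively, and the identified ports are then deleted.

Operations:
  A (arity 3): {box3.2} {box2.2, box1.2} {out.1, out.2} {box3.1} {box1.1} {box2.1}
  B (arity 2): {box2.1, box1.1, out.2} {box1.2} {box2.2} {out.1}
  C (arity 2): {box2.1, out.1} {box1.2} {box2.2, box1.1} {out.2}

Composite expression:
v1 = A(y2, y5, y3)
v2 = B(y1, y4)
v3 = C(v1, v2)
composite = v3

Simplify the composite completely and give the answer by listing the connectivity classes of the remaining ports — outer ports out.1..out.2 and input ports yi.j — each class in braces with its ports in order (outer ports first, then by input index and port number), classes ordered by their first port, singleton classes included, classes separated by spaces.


{out.1} {out.2} {y1.1, y4.1} {y1.2} {y2.1} {y2.2, y5.2} {y3.1} {y3.2} {y4.2} {y5.1}

Substituting into C glues patterns; closure does the rest.
A over (y2, y5, y3) gives {out.1, out.2} {y2.1} {y2.2, y5.2} {y3.1} {y3.2} {y5.1}, out.j being that stage's outer ports
B over (y1, y4) gives {out.1} {out.2, y1.1, y4.1} {y1.2} {y4.2}, out.j being that stage's outer ports
C over (y2, y5, y3, y1, y4) gives {out.1} {out.2} {y1.1, y4.1} {y1.2} {y2.1} {y2.2, y5.2} {y3.1} {y3.2} {y4.2} {y5.1}, out.j being that stage's outer ports


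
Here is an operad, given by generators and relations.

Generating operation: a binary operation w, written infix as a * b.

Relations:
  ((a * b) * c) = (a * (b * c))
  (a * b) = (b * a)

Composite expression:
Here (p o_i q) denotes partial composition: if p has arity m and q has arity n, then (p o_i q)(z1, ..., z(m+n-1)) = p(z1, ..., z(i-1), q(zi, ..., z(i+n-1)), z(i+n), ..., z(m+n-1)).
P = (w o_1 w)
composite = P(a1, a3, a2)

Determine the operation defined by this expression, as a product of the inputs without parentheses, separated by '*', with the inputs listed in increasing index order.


Shape and order are irrelevant to w; the a-input set decides.
(a1 * a3) flattens to a1 * a3
((a1 * a3) * a2) flattens to a1 * a3 * a2
putting the inputs in ascending order: a1 * a2 * a3

a1 * a2 * a3


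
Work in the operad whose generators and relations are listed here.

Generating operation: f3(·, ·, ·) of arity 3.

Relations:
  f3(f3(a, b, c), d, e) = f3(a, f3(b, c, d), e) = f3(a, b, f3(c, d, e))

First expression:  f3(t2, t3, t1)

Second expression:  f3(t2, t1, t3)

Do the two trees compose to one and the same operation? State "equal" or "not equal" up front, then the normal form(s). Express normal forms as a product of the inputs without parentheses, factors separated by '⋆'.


not equal: they reduce to t2 ⋆ t3 ⋆ t1 and t2 ⋆ t1 ⋆ t3

In normal form, the first expression is t2 ⋆ t3 ⋆ t1
In normal form, the second expression is t2 ⋆ t1 ⋆ t3
They disagree, so not equal.


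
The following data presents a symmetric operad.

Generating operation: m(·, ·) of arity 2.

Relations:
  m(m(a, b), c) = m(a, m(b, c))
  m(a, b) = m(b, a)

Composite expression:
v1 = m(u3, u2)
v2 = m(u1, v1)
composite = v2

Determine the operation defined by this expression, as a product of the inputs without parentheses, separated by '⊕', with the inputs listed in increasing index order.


u1 ⊕ u2 ⊕ u3

With m associative and commutative, the u-input set is all that matters.
m(u3, u2) unparenthesizes to u3 ⊕ u2
m(u1, m(u3, u2)) unparenthesizes to u1 ⊕ u3 ⊕ u2
commutativity sorts the factors: u1 ⊕ u2 ⊕ u3


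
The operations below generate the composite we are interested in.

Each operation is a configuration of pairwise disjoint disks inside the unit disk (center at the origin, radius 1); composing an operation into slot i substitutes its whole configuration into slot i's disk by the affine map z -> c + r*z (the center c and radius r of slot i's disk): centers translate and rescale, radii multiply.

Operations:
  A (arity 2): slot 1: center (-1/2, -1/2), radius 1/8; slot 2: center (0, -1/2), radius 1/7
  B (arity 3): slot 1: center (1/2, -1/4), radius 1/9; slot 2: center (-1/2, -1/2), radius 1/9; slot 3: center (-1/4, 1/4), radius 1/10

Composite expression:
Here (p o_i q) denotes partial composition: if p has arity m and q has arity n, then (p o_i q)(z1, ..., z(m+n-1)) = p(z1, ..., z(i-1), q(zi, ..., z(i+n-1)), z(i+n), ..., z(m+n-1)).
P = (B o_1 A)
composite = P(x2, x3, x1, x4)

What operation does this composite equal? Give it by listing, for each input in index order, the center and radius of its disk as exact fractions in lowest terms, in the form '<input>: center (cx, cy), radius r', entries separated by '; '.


Below B, radii multiply path by path; the x-disk centers shift.
input x2: applying the 2 nested substitutions gives center (4/9, -11/36), radius 1/72
input x3: applying the 2 nested substitutions gives center (1/2, -11/36), radius 1/63
input x1: applying the 1 nested substitution gives center (-1/2, -1/2), radius 1/9
input x4: applying the 1 nested substitution gives center (-1/4, 1/4), radius 1/10

x1: center (-1/2, -1/2), radius 1/9; x2: center (4/9, -11/36), radius 1/72; x3: center (1/2, -11/36), radius 1/63; x4: center (-1/4, 1/4), radius 1/10


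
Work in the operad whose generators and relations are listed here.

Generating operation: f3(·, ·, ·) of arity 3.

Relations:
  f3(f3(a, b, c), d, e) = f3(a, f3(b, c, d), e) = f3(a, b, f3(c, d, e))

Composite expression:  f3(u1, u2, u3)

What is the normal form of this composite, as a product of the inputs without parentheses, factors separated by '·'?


u1 · u2 · u3

Key point: f3 is associative — brackets drop, the u-order remains.
f3(u1, u2, u3) linearizes to u1 · u2 · u3


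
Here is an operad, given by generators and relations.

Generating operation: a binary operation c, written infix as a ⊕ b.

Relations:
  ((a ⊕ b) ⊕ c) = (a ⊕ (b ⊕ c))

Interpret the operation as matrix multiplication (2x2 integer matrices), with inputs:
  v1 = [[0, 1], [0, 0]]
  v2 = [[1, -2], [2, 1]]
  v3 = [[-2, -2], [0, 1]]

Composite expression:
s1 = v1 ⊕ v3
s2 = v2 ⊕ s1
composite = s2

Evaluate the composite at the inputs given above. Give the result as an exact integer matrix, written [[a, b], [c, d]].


[[0, 1], [0, 2]]

(v1 ⊕ v3) = [[0, 1], [0, 0]]
(v2 ⊕ (v1 ⊕ v3)) = [[0, 1], [0, 2]]


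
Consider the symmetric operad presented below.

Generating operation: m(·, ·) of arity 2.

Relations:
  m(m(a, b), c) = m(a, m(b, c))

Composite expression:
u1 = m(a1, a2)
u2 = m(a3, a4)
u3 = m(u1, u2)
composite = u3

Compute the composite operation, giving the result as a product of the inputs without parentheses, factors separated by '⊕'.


Associativity of m dissolves the nesting; only the a-input order survives.
m(a1, a2) reduces to a1 ⊕ a2
m(a3, a4) reduces to a3 ⊕ a4
m(m(a1, a2), m(a3, a4)) reduces to a1 ⊕ a2 ⊕ a3 ⊕ a4

a1 ⊕ a2 ⊕ a3 ⊕ a4


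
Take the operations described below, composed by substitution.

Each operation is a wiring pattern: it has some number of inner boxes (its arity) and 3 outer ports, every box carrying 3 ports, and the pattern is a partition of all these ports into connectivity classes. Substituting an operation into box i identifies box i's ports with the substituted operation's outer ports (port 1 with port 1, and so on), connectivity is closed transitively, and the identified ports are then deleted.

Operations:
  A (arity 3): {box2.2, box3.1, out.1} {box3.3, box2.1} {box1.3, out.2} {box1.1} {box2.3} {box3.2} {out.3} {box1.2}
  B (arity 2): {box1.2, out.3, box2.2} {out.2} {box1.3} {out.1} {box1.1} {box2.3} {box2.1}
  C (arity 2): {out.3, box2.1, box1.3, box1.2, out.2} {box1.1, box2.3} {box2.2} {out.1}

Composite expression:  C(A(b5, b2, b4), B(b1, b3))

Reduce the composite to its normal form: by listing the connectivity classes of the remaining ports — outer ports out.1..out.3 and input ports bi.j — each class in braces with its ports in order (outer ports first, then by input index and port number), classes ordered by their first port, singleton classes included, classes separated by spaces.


{out.1} {out.2, out.3, b5.3} {b1.1} {b1.2, b2.2, b3.2, b4.1} {b1.3} {b2.1, b4.3} {b2.3} {b3.1} {b3.3} {b4.2} {b5.1} {b5.2}

Treat the ports identified at C as solder joints: merge, then drop.
composing A on (b5, b2, b4), with out.j its own outer ports: {out.1, b2.2, b4.1} {out.2, b5.3} {out.3} {b2.1, b4.3} {b2.3} {b4.2} {b5.1} {b5.2}
composing B on (b1, b3), with out.j its own outer ports: {out.1} {out.2} {out.3, b1.2, b3.2} {b1.1} {b1.3} {b3.1} {b3.3}
composing C on (b5, b2, b4, b1, b3), with out.j its own outer ports: {out.1} {out.2, out.3, b5.3} {b1.1} {b1.2, b2.2, b3.2, b4.1} {b1.3} {b2.1, b4.3} {b2.3} {b3.1} {b3.3} {b4.2} {b5.1} {b5.2}


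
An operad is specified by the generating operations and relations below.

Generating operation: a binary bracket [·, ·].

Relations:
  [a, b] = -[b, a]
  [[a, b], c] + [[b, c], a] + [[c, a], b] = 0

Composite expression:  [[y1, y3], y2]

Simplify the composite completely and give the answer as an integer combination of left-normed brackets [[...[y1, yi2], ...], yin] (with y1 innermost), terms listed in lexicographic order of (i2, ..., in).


[[y1, y3], y2]

Skip Jacobi rewriting: expand, keep y1-initial words, read off terms.
Composite bracket: [[y1, y3], y2]
Applying ab - ba throughout gives 4 signed words (2^2 = 4).
Keep just the words that open with y1:
  the word y1y3y2 carries sign +1 and contributes +[[y1, y3], y2]


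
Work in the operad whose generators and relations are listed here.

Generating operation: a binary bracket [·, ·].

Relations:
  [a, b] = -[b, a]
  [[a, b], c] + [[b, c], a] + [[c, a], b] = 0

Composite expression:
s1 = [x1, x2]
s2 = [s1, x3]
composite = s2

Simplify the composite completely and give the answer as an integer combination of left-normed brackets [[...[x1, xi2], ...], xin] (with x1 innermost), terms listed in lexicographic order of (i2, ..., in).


Antisymmetry and Jacobi reduce to x1-anchored left-normed brackets.
Composite bracket: [[x1, x2], x3]
Expanding via [a, b] = ab - ba: 4 signed words (2^2 = 4).
Collect the words opening with x1:
  from x1x2x3, sign +1: term +[[x1, x2], x3]

[[x1, x2], x3]


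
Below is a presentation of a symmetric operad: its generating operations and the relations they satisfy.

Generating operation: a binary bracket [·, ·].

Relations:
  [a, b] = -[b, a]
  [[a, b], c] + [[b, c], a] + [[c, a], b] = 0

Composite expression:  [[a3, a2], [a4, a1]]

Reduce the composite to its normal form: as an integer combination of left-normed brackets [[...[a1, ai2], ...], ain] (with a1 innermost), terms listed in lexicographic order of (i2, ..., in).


-[[[a1, a4], a2], a3] + [[[a1, a4], a3], a2]

Skip Jacobi rewriting: expand, keep a1-initial words, read off terms.
Composite bracket: [[a3, a2], [a4, a1]]
Under [a, b] = ab - ba we get 8 signed associative words (2^3 = 8).
Keep just the words that open with a1:
  a1a4a2a3 appears with sign -1, giving the term -[[[a1, a4], a2], a3]
  a1a4a3a2 appears with sign +1, giving the term +[[[a1, a4], a3], a2]


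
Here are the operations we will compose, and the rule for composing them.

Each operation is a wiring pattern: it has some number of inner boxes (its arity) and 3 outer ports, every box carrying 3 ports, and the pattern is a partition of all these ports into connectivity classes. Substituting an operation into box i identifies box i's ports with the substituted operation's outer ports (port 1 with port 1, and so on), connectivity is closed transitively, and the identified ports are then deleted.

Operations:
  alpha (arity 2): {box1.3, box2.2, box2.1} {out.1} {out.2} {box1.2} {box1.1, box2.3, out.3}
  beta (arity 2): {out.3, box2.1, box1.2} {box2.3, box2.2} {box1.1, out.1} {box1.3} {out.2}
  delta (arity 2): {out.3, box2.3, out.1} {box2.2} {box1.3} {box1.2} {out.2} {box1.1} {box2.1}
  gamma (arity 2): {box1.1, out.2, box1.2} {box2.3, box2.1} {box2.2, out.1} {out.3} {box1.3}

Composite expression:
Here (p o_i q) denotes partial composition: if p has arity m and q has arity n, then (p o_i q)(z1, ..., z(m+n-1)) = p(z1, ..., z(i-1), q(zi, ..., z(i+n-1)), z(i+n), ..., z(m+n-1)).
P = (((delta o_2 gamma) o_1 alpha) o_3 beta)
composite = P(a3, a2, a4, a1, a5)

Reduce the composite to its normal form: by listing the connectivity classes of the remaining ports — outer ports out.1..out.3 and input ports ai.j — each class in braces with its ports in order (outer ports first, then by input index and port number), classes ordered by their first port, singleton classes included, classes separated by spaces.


{out.1, out.3} {out.2} {a1.1, a4.2} {a1.2, a1.3} {a2.1, a2.2, a3.3} {a2.3, a3.1} {a3.2} {a4.1} {a4.3} {a5.1, a5.3} {a5.2}

Substituting into delta glues patterns; closure does the rest.
after alpha, the pattern on (a3, a2) reads {out.1} {out.2} {out.3, a2.3, a3.1} {a2.1, a2.2, a3.3} {a3.2} (out.j = its outer ports)
after beta, the pattern on (a4, a1) reads {out.1, a4.1} {out.2} {out.3, a1.1, a4.2} {a1.2, a1.3} {a4.3} (out.j = its outer ports)
after gamma, the pattern on (a4, a1, a5) reads {out.1, a5.2} {out.2, a4.1} {out.3} {a1.1, a4.2} {a1.2, a1.3} {a4.3} {a5.1, a5.3} (out.j = its outer ports)
after delta, the pattern on (a3, a2, a4, a1, a5) reads {out.1, out.3} {out.2} {a1.1, a4.2} {a1.2, a1.3} {a2.1, a2.2, a3.3} {a2.3, a3.1} {a3.2} {a4.1} {a4.3} {a5.1, a5.3} {a5.2} (out.j = its outer ports)


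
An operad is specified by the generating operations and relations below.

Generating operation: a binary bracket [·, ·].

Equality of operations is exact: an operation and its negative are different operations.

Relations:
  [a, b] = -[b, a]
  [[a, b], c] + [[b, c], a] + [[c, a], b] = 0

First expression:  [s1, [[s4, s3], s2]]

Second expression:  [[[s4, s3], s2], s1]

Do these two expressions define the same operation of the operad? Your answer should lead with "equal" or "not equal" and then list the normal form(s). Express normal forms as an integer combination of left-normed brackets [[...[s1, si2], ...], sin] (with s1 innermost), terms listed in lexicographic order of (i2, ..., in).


not equal — first [[[s1, s2], s3], s4] - [[[s1, s2], s4], s3] - [[[s1, s3], s4], s2] + [[[s1, s4], s3], s2], second -[[[s1, s2], s3], s4] + [[[s1, s2], s4], s3] + [[[s1, s3], s4], s2] - [[[s1, s4], s3], s2]

The first expression, normalized: [[[s1, s2], s3], s4] - [[[s1, s2], s4], s3] - [[[s1, s3], s4], s2] + [[[s1, s4], s3], s2]
The second expression, normalized: -[[[s1, s2], s3], s4] + [[[s1, s2], s4], s3] + [[[s1, s3], s4], s2] - [[[s1, s4], s3], s2]
Distinct normal forms: not equal.


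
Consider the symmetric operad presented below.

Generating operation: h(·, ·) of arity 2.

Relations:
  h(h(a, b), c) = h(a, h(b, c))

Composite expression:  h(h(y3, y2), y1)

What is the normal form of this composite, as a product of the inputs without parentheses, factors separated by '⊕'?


Every regrouping of h is equal, so read the y-inputs in written order.
h(y3, y2) spells out as y3 ⊕ y2
h(h(y3, y2), y1) spells out as y3 ⊕ y2 ⊕ y1

y3 ⊕ y2 ⊕ y1


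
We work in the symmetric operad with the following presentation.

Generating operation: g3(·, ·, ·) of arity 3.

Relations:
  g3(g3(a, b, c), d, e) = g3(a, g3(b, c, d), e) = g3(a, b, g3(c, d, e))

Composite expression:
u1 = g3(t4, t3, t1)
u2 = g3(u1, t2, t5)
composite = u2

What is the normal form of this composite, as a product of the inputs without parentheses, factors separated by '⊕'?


The g3-tree's shape is irrelevant; the t-reading-order decides.
g3(t4, t3, t1) unparenthesizes to t4 ⊕ t3 ⊕ t1
g3(g3(t4, t3, t1), t2, t5) unparenthesizes to t4 ⊕ t3 ⊕ t1 ⊕ t2 ⊕ t5

t4 ⊕ t3 ⊕ t1 ⊕ t2 ⊕ t5


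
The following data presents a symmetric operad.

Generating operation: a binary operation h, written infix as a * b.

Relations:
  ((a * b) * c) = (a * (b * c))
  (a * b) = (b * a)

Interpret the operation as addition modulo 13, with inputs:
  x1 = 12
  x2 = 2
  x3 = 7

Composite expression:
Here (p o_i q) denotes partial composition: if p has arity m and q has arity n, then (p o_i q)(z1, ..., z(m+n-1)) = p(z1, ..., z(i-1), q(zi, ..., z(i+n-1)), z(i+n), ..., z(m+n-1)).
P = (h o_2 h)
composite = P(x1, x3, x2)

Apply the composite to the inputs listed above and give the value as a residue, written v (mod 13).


(x3 * x2) = 9
(x1 * (x3 * x2)) = 8

8 (mod 13)


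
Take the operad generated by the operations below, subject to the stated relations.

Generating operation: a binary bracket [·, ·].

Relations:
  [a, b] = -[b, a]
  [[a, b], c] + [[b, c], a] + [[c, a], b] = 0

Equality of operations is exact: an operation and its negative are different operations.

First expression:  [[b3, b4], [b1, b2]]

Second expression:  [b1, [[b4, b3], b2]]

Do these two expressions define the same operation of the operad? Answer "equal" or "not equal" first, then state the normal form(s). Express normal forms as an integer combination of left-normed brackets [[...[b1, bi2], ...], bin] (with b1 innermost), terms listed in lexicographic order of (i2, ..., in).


not equal: they reduce to -[[[b1, b2], b3], b4] + [[[b1, b2], b4], b3] and [[[b1, b2], b3], b4] - [[[b1, b2], b4], b3] - [[[b1, b3], b4], b2] + [[[b1, b4], b3], b2]

The first expression reduces to -[[[b1, b2], b3], b4] + [[[b1, b2], b4], b3]
The second expression reduces to [[[b1, b2], b3], b4] - [[[b1, b2], b4], b3] - [[[b1, b3], b4], b2] + [[[b1, b4], b3], b2]
Distinct normal forms: not equal.


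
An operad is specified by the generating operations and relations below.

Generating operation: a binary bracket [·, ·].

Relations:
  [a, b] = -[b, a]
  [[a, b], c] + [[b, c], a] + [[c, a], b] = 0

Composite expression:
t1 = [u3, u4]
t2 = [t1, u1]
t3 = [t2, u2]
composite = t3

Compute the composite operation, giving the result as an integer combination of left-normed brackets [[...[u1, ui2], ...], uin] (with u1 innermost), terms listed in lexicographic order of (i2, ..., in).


-[[[u1, u3], u4], u2] + [[[u1, u4], u3], u2]

In the tensor algebra, words opening u1 carry the u1-anchored form.
Composite bracket: [[[u3, u4], u1], u2]
The bracket unfolds into 8 signed words via [a, b] = ab - ba (2^3 = 8).
The u1-initial words carry the normal form:
  the word u1u3u4u2 carries sign -1 and contributes -[[[u1, u3], u4], u2]
  the word u1u4u3u2 carries sign +1 and contributes +[[[u1, u4], u3], u2]


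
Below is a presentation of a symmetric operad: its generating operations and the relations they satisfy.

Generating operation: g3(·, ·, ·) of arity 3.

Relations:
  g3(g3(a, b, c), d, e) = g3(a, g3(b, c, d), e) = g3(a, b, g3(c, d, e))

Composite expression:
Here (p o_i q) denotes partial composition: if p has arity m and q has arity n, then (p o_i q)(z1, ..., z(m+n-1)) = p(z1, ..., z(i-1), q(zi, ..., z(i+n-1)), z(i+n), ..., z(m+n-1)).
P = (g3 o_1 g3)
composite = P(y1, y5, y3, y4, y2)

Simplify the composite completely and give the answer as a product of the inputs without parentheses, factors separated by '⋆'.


Key point: g3 is associative — brackets drop, the y-order remains.
g3(y1, y5, y3) unparenthesizes to y1 ⋆ y5 ⋆ y3
g3(g3(y1, y5, y3), y4, y2) unparenthesizes to y1 ⋆ y5 ⋆ y3 ⋆ y4 ⋆ y2

y1 ⋆ y5 ⋆ y3 ⋆ y4 ⋆ y2


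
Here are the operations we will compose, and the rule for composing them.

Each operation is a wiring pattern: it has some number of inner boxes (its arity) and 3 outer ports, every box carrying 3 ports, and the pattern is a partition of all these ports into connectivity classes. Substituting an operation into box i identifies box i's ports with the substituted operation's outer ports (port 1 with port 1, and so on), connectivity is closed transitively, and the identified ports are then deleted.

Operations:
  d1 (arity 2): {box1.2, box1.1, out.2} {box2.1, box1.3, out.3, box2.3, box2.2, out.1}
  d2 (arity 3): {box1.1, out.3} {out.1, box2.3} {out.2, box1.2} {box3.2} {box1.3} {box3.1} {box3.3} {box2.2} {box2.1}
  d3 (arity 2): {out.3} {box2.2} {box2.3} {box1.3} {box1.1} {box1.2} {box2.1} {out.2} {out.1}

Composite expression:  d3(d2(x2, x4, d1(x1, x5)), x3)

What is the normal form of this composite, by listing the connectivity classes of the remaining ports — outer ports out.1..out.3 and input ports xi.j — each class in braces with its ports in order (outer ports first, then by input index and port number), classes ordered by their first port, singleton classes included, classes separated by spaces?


{out.1} {out.2} {out.3} {x1.1, x1.2} {x1.3, x5.1, x5.2, x5.3} {x2.1} {x2.2} {x2.3} {x3.1} {x3.2} {x3.3} {x4.1} {x4.2} {x4.3}

Substituting into d3 glues patterns; closure does the rest.
stage d1: inputs (x1, x5), connectivity {out.1, out.3, x1.3, x5.1, x5.2, x5.3} {out.2, x1.1, x1.2}, out.j its boundary
stage d2: inputs (x2, x4, x1, x5), connectivity {out.1, x4.3} {out.2, x2.2} {out.3, x2.1} {x1.1, x1.2} {x1.3, x5.1, x5.2, x5.3} {x2.3} {x4.1} {x4.2}, out.j its boundary
stage d3: inputs (x2, x4, x1, x5, x3), connectivity {out.1} {out.2} {out.3} {x1.1, x1.2} {x1.3, x5.1, x5.2, x5.3} {x2.1} {x2.2} {x2.3} {x3.1} {x3.2} {x3.3} {x4.1} {x4.2} {x4.3}, out.j its boundary


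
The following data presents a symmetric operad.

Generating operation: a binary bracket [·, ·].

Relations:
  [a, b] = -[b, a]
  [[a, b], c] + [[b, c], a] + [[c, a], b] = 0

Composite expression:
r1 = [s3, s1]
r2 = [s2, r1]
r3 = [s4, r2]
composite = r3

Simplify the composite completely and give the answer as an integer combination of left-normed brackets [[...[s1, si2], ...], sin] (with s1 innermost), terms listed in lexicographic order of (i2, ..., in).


-[[[s1, s3], s2], s4]


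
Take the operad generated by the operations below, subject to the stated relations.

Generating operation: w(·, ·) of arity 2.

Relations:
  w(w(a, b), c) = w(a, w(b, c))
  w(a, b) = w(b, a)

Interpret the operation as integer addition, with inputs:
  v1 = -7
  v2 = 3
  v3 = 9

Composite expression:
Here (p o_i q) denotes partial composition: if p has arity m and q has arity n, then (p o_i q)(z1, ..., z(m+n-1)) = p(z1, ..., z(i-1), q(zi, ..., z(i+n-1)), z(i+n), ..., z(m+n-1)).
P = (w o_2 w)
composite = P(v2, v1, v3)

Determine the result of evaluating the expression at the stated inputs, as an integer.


5

w(v1, v3) = 2
w(v2, w(v1, v3)) = 5


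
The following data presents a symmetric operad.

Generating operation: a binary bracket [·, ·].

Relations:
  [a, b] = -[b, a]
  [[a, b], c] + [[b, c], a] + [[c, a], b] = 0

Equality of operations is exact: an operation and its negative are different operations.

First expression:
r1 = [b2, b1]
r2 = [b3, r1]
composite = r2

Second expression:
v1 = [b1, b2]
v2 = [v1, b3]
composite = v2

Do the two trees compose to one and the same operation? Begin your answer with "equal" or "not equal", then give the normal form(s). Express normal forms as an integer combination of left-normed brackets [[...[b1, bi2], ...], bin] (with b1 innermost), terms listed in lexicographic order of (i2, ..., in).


equal — both sides give [[b1, b2], b3]

Reducing the first expression gives [[b1, b2], b3]
Reducing the second expression gives [[b1, b2], b3]
Same normal form: equal.


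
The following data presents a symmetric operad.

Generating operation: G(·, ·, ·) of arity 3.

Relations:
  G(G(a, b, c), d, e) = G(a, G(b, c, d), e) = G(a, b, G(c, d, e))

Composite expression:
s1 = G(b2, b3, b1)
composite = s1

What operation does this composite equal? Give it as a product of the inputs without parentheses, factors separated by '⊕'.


Key point: G is associative — brackets drop, the b-order remains.
G(b2, b3, b1) flattens to b2 ⊕ b3 ⊕ b1

b2 ⊕ b3 ⊕ b1


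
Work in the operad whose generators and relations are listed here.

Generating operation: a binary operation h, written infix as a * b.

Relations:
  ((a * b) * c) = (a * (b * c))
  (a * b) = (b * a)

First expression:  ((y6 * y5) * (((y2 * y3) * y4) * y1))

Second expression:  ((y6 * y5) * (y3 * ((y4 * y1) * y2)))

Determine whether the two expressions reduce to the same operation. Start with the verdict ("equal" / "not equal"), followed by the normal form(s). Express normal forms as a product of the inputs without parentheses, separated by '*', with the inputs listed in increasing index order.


equal; the common form is y1 * y2 * y3 * y4 * y5 * y6

The first composite normalizes to y1 * y2 * y3 * y4 * y5 * y6
The second composite normalizes to y1 * y2 * y3 * y4 * y5 * y6
The forms coincide; equal.


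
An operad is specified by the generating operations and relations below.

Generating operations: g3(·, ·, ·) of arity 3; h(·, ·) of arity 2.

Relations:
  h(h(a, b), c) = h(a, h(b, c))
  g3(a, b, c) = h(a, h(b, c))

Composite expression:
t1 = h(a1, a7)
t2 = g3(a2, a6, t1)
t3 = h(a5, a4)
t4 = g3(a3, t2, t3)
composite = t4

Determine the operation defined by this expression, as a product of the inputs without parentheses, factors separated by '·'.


a3 · a2 · a6 · a1 · a7 · a5 · a4

All parenthesizations of g3 agree; list the a-inputs left to right.
h(a1, a7) unparenthesizes to a1 · a7
g3(a2, a6, h(a1, a7)) unparenthesizes to a2 · a6 · a1 · a7
h(a5, a4) unparenthesizes to a5 · a4
g3(a3, g3(a2, a6, h(a1, a7)), h(a5, a4)) unparenthesizes to a3 · a2 · a6 · a1 · a7 · a5 · a4
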